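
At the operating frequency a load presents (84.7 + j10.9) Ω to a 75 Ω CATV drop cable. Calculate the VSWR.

Γ = (Z_L − Z_0)/(Z_L + Z_0) = (9.7 + j10.9)/(159.7 + j10.9)
|Γ| = 14.6/160 = 0.0912
VSWR = (1 + |Γ|)/(1 − |Γ|) = 1.09/0.909

VSWR ≈ 1.2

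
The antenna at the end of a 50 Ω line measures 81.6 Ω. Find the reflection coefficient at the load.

Γ = (Z_L − Z_0)/(Z_L + Z_0) = (81.6 − 50)/(81.6 + 50) = 31.6/131.6

Γ = 0.24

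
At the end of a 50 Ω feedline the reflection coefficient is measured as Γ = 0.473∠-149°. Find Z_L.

Z_L ≈ 19.1 − j12 Ω

Z_L = Z_0·(1 + Γ)/(1 − Γ) = 50·(0.595 − j0.244)/(1.41 + j0.244)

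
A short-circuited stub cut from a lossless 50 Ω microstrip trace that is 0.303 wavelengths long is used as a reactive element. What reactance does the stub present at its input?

X_in ≈ -145 Ω (capacitive)

βl = 2π × 0.303 = 109°
tan(βl) = -2.89
For a short-circuited stub, Z_in = jZ_0·tan(βl)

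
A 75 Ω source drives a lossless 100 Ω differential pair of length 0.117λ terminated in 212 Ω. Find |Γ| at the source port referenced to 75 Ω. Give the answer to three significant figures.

|Γ| ≈ 0.397

βl = 2π × 0.117 = 42.1°
tan(βl) = 0.904
Z_in = Z_0·(Z_L + jZ_0·tanβl)/(Z_0 + jZ_L·tanβl) = 82.4 − j67.6 Ω
Γ_s = (Z_in − Z_s)/(Z_in + Z_s) = (7.43 − j67.6)/(157 − j67.6), |Γ_s| = 0.397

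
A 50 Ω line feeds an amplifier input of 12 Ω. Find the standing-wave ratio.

VSWR ≈ 4.17

For a purely resistive load, VSWR = R_L/Z_0 or Z_0/R_L (whichever > 1) = 50/12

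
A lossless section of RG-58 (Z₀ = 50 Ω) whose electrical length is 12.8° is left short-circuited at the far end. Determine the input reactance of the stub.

X_in ≈ 11.4 Ω (inductive)

tan(βl) = 0.227
For a short-circuited stub, Z_in = jZ_0·tan(βl)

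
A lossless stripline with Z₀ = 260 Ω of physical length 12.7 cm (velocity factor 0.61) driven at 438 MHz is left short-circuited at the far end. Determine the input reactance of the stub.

X_in ≈ -737 Ω (capacitive)

λ = v/f = 0.61·c / 438 MHz = 0.418 m
βl = 2π·l/λ = 2π × 0.304 = 109°
tan(βl) = -2.84
For a short-circuited stub, Z_in = jZ_0·tan(βl)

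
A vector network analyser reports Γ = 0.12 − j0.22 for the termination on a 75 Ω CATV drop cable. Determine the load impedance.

Z_L ≈ 85.4 − j40.1 Ω

Z_L = Z_0·(1 + Γ)/(1 − Γ) = 75·(1.12 − j0.22)/(0.88 + j0.22)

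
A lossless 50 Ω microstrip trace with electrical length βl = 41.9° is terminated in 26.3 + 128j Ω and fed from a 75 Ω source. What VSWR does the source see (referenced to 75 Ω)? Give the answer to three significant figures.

VSWR ≈ 11.5

tan(βl) = 0.897
Z_in = Z_0·(Z_L + jZ_0·tanβl)/(Z_0 + jZ_L·tanβl) = 24.9 − j124 Ω
Γ_s = (Z_in − Z_s)/(Z_in + Z_s) = (-50.1 − j124)/(99.9 − j124), |Γ_s| = 0.84
VSWR = (1 + |Γ_s|)/(1 − |Γ_s|)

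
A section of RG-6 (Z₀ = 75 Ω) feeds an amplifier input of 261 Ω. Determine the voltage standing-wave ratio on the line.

For a purely resistive load, VSWR = R_L/Z_0 or Z_0/R_L (whichever > 1) = 261/75

VSWR ≈ 3.48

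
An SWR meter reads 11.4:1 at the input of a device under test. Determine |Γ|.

|Γ| = (S − 1)/(S + 1) = (11.4 − 1)/(11.4 + 1) = 10.4/12.4

|Γ| ≈ 0.839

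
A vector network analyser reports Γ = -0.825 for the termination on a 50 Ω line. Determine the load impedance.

Z_L = Z_0·(1 + Γ)/(1 − Γ) = 50·(0.175)/(1.82)

Z_L ≈ 4.79 Ω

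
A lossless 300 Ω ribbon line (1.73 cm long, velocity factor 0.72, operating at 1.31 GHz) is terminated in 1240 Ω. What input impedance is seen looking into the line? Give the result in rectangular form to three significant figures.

Z_in ≈ 176 − j332 Ω

λ = v/f = 0.72·c / 1.31 GHz = 0.165 m
βl = 2π·l/λ = 2π × 0.105 = 37.8°
tan(βl) = tan(37.8°) = 0.775
Z_in = Z_0·(Z_L + jZ_0·tanβl)/(Z_0 + jZ_L·tanβl)
     = 300·(1240 + j232)/(300 + j961)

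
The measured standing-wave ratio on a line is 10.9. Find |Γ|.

|Γ| ≈ 0.832

|Γ| = (S − 1)/(S + 1) = (10.9 − 1)/(10.9 + 1) = 9.9/11.9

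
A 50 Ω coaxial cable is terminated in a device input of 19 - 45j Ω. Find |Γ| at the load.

|Γ| ≈ 0.663

Γ = (Z_L − Z_0)/(Z_L + Z_0) = (-31 − j45)/(69 − j45)
|Γ| = 54.6/82.4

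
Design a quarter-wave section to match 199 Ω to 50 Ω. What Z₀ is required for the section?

Z_qwt = √(Z_0·R_L) = √(50 × 199) = √9950

Z_qwt ≈ 99.7 Ω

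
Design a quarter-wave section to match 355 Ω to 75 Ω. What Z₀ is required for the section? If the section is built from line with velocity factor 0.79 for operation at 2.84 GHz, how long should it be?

Z_qwt = √(Z_0·R_L) = √(75 × 355) = √26620
λ = 0.79·c/f = 0.0835 m, so l = λ/4 = 0.0209 m

Z_qwt ≈ 163 Ω; length ≈ 2.09 cm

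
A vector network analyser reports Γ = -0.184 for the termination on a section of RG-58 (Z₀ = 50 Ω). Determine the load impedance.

Z_L ≈ 34.5 Ω

Z_L = Z_0·(1 + Γ)/(1 − Γ) = 50·(0.816)/(1.18)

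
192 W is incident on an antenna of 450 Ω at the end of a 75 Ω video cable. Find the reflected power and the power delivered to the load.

P_reflected ≈ 98 W; P_delivered ≈ 94 W

Γ = (450 − 75)/(450 + 75) = 0.714
|Γ|² = 0.51
P_refl = |Γ|²·P_inc = 98 W, P_del = (1 − |Γ|²)·P_inc = 94 W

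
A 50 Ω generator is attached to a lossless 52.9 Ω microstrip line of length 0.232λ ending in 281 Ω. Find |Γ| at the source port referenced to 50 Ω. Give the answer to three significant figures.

|Γ| ≈ 0.668

βl = 2π × 0.232 = 83.5°
tan(βl) = 8.8
Z_in = Z_0·(Z_L + jZ_0·tanβl)/(Z_0 + jZ_L·tanβl) = 10.1 − j5.79 Ω
Γ_s = (Z_in − Z_s)/(Z_in + Z_s) = (-39.9 − j5.79)/(60.1 − j5.79), |Γ_s| = 0.668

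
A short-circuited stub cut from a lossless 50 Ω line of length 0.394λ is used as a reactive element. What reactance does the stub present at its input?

βl = 2π × 0.394 = 142°
tan(βl) = -0.786
For a short-circuited stub, Z_in = jZ_0·tan(βl)

X_in ≈ -39.3 Ω (capacitive)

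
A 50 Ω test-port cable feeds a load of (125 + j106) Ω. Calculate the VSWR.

VSWR ≈ 4.47

Γ = (Z_L − Z_0)/(Z_L + Z_0) = (75 + j106)/(175 + j106)
|Γ| = 130/205 = 0.635
VSWR = (1 + |Γ|)/(1 − |Γ|) = 1.63/0.365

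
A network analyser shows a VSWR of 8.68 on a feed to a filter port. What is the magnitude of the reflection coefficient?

|Γ| ≈ 0.793

|Γ| = (S − 1)/(S + 1) = (8.68 − 1)/(8.68 + 1) = 7.68/9.68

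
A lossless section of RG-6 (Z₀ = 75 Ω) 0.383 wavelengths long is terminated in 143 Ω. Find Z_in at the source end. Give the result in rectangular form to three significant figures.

Z_in ≈ 65.4 + j45 Ω

βl = 2π × 0.383 = 138°
tan(βl) = tan(138°) = -0.904
Z_in = Z_0·(Z_L + jZ_0·tanβl)/(Z_0 + jZ_L·tanβl)
     = 75·(143 − j67.8)/(75 − j129)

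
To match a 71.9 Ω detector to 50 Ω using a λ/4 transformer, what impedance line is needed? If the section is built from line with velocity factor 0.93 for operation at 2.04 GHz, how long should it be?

Z_qwt = √(Z_0·R_L) = √(50 × 71.9) = √3595
λ = 0.93·c/f = 0.137 m, so l = λ/4 = 0.0342 m

Z_qwt ≈ 60 Ω; length ≈ 3.42 cm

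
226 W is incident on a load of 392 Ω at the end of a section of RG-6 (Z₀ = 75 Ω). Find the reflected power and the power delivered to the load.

Γ = (392 − 75)/(392 + 75) = 0.679
|Γ|² = 0.461
P_refl = |Γ|²·P_inc = 104 W, P_del = (1 − |Γ|²)·P_inc = 122 W

P_reflected ≈ 104 W; P_delivered ≈ 122 W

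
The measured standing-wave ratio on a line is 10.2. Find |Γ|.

|Γ| ≈ 0.821

|Γ| = (S − 1)/(S + 1) = (10.2 − 1)/(10.2 + 1) = 9.2/11.2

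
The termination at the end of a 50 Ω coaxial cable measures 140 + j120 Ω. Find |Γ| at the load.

|Γ| ≈ 0.667

Γ = (Z_L − Z_0)/(Z_L + Z_0) = (90 + j120)/(190 + j120)
|Γ| = 150/225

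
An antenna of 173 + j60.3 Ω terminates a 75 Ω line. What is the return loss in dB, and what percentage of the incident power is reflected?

Γ = (98 + j60.3)/(248 + j60.3), |Γ| = 0.451
RL = −20·log₁₀(0.451) = 6.92 dB
P_refl/P_inc = |Γ|² = 0.203

RL ≈ 6.92 dB; 20.3% of incident power reflected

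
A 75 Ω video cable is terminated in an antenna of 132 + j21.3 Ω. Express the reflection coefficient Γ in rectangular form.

Γ = (Z_L − Z_0)/(Z_L + Z_0) = (57 + j21.3)/(207 + j21.3)

Γ ≈ 0.283 + j0.0738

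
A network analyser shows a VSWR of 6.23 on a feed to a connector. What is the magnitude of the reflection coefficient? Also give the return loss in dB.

|Γ| = (S − 1)/(S + 1) = (6.23 − 1)/(6.23 + 1) = 5.23/7.23
RL = −20·log₁₀|Γ| = −20·log₁₀(0.723)

|Γ| ≈ 0.723; return loss ≈ 2.81 dB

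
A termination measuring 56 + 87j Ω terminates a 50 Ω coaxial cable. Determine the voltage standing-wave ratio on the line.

VSWR ≈ 4.49

Γ = (Z_L − Z_0)/(Z_L + Z_0) = (6 + j87)/(106 + j87)
|Γ| = 87.2/137 = 0.636
VSWR = (1 + |Γ|)/(1 − |Γ|) = 1.64/0.364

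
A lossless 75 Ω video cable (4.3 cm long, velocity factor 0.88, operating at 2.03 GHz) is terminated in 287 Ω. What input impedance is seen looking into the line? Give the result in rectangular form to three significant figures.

Z_in ≈ 25.1 + j38 Ω

λ = v/f = 0.88·c / 2.03 GHz = 0.13 m
βl = 2π·l/λ = 2π × 0.331 = 119°
tan(βl) = tan(119°) = -1.8
Z_in = Z_0·(Z_L + jZ_0·tanβl)/(Z_0 + jZ_L·tanβl)
     = 75·(287 − j135)/(75 − j517)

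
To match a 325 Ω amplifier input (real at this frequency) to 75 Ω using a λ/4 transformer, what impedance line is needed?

Z_qwt ≈ 156 Ω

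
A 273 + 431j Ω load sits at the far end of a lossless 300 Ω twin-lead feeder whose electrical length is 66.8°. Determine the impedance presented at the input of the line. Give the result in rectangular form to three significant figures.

Z_in ≈ 175 − j323 Ω

tan(βl) = tan(66.8°) = 2.33
Z_in = Z_0·(Z_L + jZ_0·tanβl)/(Z_0 + jZ_L·tanβl)
     = 300·(273 + j1130)/(-706 + j637)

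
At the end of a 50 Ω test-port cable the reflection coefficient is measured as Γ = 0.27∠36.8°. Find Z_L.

Z_L ≈ 72.4 + j25.3 Ω

Z_L = Z_0·(1 + Γ)/(1 − Γ) = 50·(1.22 + j0.162)/(0.784 − j0.162)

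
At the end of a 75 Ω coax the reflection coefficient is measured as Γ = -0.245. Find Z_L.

Z_L = Z_0·(1 + Γ)/(1 − Γ) = 75·(0.755)/(1.25)

Z_L ≈ 45.5 Ω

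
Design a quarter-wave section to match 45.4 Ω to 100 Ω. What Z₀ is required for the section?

Z_qwt = √(Z_0·R_L) = √(100 × 45.4) = √4540

Z_qwt ≈ 67.4 Ω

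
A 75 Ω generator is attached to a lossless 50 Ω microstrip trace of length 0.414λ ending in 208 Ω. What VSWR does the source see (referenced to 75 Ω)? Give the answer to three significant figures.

VSWR ≈ 3.73

βl = 2π × 0.414 = 149°
tan(βl) = -0.6
Z_in = Z_0·(Z_L + jZ_0·tanβl)/(Z_0 + jZ_L·tanβl) = 39.1 + j67.7 Ω
Γ_s = (Z_in − Z_s)/(Z_in + Z_s) = (-35.9 + j67.7)/(114 + j67.7), |Γ_s| = 0.577
VSWR = (1 + |Γ_s|)/(1 − |Γ_s|)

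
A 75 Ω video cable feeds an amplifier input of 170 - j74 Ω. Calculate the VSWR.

VSWR ≈ 2.78

Γ = (Z_L − Z_0)/(Z_L + Z_0) = (95 − j74)/(245 − j74)
|Γ| = 120/256 = 0.471
VSWR = (1 + |Γ|)/(1 − |Γ|) = 1.47/0.529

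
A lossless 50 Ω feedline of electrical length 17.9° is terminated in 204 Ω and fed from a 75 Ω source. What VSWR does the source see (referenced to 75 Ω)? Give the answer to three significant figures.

tan(βl) = 0.323
Z_in = Z_0·(Z_L + jZ_0·tanβl)/(Z_0 + jZ_L·tanβl) = 82.3 − j92.3 Ω
Γ_s = (Z_in − Z_s)/(Z_in + Z_s) = (7.32 − j92.3)/(157 − j92.3), |Γ_s| = 0.508
VSWR = (1 + |Γ_s|)/(1 − |Γ_s|)

VSWR ≈ 3.06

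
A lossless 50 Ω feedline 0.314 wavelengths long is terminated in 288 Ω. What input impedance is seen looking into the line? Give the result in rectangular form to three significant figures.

βl = 2π × 0.314 = 113°
tan(βl) = tan(113°) = -2.35
Z_in = Z_0·(Z_L + jZ_0·tanβl)/(Z_0 + jZ_L·tanβl)
     = 50·(288 − j118)/(50 − j677)

Z_in ≈ 10.2 + j20.5 Ω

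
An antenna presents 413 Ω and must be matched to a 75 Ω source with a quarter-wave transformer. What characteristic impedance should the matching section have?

Z_qwt ≈ 176 Ω

Z_qwt = √(Z_0·R_L) = √(75 × 413) = √30980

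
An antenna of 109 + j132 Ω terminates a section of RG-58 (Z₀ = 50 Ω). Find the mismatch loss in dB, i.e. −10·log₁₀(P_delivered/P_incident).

Γ = (59 + j132)/(159 + j132), |Γ| = 0.7
|Γ|² = 0.49, so P_del/P_inc = 1 − |Γ|² = 0.51
ML = −10·log₁₀(1 − |Γ|²)

mismatch loss ≈ 2.92 dB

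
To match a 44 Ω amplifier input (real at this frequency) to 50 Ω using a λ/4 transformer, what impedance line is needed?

Z_qwt = √(Z_0·R_L) = √(50 × 44) = √2200

Z_qwt ≈ 46.9 Ω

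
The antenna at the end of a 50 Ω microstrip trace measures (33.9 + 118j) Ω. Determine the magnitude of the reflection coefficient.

|Γ| ≈ 0.823

Γ = (Z_L − Z_0)/(Z_L + Z_0) = (-16.1 + j118)/(83.9 + j118)
|Γ| = 119/145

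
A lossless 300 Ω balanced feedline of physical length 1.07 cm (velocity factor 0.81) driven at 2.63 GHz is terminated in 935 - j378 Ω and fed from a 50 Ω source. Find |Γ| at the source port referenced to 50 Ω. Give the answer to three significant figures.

|Γ| ≈ 0.831

λ = v/f = 0.81·c / 2.63 GHz = 0.0924 m
βl = 2π·l/λ = 2π × 0.116 = 41.7°
tan(βl) = 0.891
Z_in = Z_0·(Z_L + jZ_0·tanβl)/(Z_0 + jZ_L·tanβl) = 137 − j232 Ω
Γ_s = (Z_in − Z_s)/(Z_in + Z_s) = (87.3 − j232)/(187 − j232), |Γ_s| = 0.831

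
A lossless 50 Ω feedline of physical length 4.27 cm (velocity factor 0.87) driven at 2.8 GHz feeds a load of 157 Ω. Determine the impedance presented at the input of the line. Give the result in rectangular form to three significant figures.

λ = v/f = 0.87·c / 2.8 GHz = 0.0932 m
βl = 2π·l/λ = 2π × 0.458 = 165°
tan(βl) = tan(165°) = -0.27
Z_in = Z_0·(Z_L + jZ_0·tanβl)/(Z_0 + jZ_L·tanβl)
     = 50·(157 − j13.5)/(50 − j42.3)

Z_in ≈ 98.1 + j69.6 Ω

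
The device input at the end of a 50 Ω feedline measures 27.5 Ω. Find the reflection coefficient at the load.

Γ = (Z_L − Z_0)/(Z_L + Z_0) = (27.5 − 50)/(27.5 + 50) = -22.5/77.5

Γ = -0.29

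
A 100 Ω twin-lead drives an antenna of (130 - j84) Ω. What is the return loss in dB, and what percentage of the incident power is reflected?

RL ≈ 8.77 dB; 13.3% of incident power reflected

Γ = (30 − j84)/(230 − j84), |Γ| = 0.364
RL = −20·log₁₀(0.364) = 8.77 dB
P_refl/P_inc = |Γ|² = 0.133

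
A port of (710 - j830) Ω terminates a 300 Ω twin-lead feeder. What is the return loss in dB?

Γ = (410 − j830)/(1010 − j830), |Γ| = 0.708
RL = −20·log₁₀|Γ| = −20·log₁₀(0.708)

RL ≈ 3 dB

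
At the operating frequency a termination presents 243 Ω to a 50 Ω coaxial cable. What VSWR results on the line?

Γ = (243 − 50)/(243 + 50) = 0.659
VSWR = (1 + 0.659)/(1 − 0.659)

VSWR ≈ 4.86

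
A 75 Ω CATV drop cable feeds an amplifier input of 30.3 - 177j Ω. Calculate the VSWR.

Γ = (Z_L − Z_0)/(Z_L + Z_0) = (-44.7 − j177)/(105.3 − j177)
|Γ| = 183/206 = 0.886
VSWR = (1 + |Γ|)/(1 − |Γ|) = 1.89/0.114

VSWR ≈ 16.6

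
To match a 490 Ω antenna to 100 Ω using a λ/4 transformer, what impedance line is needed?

Z_qwt ≈ 221 Ω

Z_qwt = √(Z_0·R_L) = √(100 × 490) = √49000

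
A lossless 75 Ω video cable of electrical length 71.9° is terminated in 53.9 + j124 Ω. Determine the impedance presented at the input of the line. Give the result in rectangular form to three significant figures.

Z_in ≈ 26.2 − j72.9 Ω

tan(βl) = tan(71.9°) = 3.06
Z_in = Z_0·(Z_L + jZ_0·tanβl)/(Z_0 + jZ_L·tanβl)
     = 75·(53.9 + j353)/(-304 + j165)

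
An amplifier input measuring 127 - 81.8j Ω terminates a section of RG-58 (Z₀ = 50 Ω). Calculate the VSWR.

Γ = (Z_L − Z_0)/(Z_L + Z_0) = (77 − j81.8)/(177 − j81.8)
|Γ| = 112/195 = 0.576
VSWR = (1 + |Γ|)/(1 − |Γ|) = 1.58/0.424

VSWR ≈ 3.72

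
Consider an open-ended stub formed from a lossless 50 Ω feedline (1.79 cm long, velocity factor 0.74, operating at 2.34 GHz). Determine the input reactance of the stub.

X_in ≈ -20.3 Ω (capacitive)

λ = v/f = 0.74·c / 2.34 GHz = 0.0949 m
βl = 2π·l/λ = 2π × 0.189 = 67.9°
tan(βl) = 2.47
For an open-ended stub, Z_in = −jZ_0·cot(βl) = −jZ_0/tan(βl)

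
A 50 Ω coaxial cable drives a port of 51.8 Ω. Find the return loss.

Γ = (51.8 − 50)/(51.8 + 50) = 0.0177
RL = −20·log₁₀|Γ| = −20·log₁₀(0.0177)

RL ≈ 35 dB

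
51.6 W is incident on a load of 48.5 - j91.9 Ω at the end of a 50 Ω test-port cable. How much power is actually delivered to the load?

|Γ| = |(-1.5 − j91.9)/(98.5 − j91.9)| = 0.682
|Γ|² = 0.466
P_refl = |Γ|²·P_inc = 24 W, P_del = (1 − |Γ|²)·P_inc = 27.6 W

P_delivered ≈ 27.6 W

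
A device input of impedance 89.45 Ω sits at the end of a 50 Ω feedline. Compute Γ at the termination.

Γ = 0.283

Γ = (Z_L − Z_0)/(Z_L + Z_0) = (89.45 − 50)/(89.45 + 50) = 39.45/139.4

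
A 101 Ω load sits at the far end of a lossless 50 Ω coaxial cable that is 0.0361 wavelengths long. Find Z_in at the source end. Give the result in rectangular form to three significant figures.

Z_in ≈ 87.4 − j29.2 Ω

βl = 2π × 0.0361 = 13°
tan(βl) = tan(13°) = 0.231
Z_in = Z_0·(Z_L + jZ_0·tanβl)/(Z_0 + jZ_L·tanβl)
     = 50·(101 + j11.5)/(50 + j23.3)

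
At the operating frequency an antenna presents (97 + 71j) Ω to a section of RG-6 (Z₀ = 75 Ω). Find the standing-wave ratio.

Γ = (Z_L − Z_0)/(Z_L + Z_0) = (22 + j71)/(172 + j71)
|Γ| = 74.3/186 = 0.399
VSWR = (1 + |Γ|)/(1 − |Γ|) = 1.4/0.601

VSWR ≈ 2.33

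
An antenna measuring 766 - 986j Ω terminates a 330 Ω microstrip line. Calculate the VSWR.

VSWR ≈ 6.44

Γ = (Z_L − Z_0)/(Z_L + Z_0) = (436 − j986)/(1096 − j986)
|Γ| = 1080/1470 = 0.731
VSWR = (1 + |Γ|)/(1 − |Γ|) = 1.73/0.269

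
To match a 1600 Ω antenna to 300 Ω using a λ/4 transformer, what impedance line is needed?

Z_qwt ≈ 693 Ω

Z_qwt = √(Z_0·R_L) = √(300 × 1600) = √480000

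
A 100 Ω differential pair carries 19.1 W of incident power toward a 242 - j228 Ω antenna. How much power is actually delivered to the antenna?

|Γ| = |(142 − j228)/(342 − j228)| = 0.653
|Γ|² = 0.427
P_refl = |Γ|²·P_inc = 8.16 W, P_del = (1 − |Γ|²)·P_inc = 10.9 W

P_delivered ≈ 10.9 W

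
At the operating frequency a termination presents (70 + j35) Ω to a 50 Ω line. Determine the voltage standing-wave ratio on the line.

Γ = (Z_L − Z_0)/(Z_L + Z_0) = (20 + j35)/(120 + j35)
|Γ| = 40.3/125 = 0.322
VSWR = (1 + |Γ|)/(1 − |Γ|) = 1.32/0.678

VSWR ≈ 1.95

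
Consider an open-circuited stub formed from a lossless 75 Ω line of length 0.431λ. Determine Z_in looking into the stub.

Z_in ≈ +j162 Ω

βl = 2π × 0.431 = 155°
tan(βl) = -0.463
For an open-circuited stub, Z_in = −jZ_0·cot(βl) = −jZ_0/tan(βl)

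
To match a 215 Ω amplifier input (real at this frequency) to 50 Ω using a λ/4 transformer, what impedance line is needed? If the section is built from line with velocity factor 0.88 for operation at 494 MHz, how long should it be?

Z_qwt ≈ 104 Ω; length ≈ 13.4 cm

Z_qwt = √(Z_0·R_L) = √(50 × 215) = √10750
λ = 0.88·c/f = 0.534 m, so l = λ/4 = 0.134 m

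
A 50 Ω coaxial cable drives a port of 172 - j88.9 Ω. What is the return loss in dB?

Γ = (122 − j88.9)/(222 − j88.9), |Γ| = 0.631
RL = −20·log₁₀|Γ| = −20·log₁₀(0.631)

RL ≈ 4 dB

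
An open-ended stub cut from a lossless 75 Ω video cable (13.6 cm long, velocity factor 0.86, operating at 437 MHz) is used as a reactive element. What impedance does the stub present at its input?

Z_in ≈ −j9.3 Ω

λ = v/f = 0.86·c / 437 MHz = 0.59 m
βl = 2π·l/λ = 2π × 0.23 = 82.9°
tan(βl) = 8.06
For an open-ended stub, Z_in = −jZ_0·cot(βl) = −jZ_0/tan(βl)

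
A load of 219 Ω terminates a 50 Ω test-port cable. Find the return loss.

RL ≈ 4.04 dB

Γ = (219 − 50)/(219 + 50) = 0.628
RL = −20·log₁₀|Γ| = −20·log₁₀(0.628)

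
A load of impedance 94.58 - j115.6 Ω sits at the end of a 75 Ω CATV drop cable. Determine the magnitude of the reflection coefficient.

Γ = (Z_L − Z_0)/(Z_L + Z_0) = (19.58 − j115.6)/(169.6 − j115.6)
|Γ| = 117/205

|Γ| ≈ 0.571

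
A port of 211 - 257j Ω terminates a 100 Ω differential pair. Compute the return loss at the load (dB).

Γ = (111 − j257)/(311 − j257), |Γ| = 0.694
RL = −20·log₁₀|Γ| = −20·log₁₀(0.694)

RL ≈ 3.17 dB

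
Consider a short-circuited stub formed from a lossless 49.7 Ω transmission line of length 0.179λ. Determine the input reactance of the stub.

βl = 2π × 0.179 = 64.4°
tan(βl) = 2.09
For a short-circuited stub, Z_in = jZ_0·tan(βl)

X_in ≈ 104 Ω (inductive)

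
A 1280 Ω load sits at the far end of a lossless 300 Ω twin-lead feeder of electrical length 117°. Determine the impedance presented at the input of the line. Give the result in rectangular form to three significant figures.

Z_in ≈ 87.3 + j142 Ω

tan(βl) = tan(117°) = -1.96
Z_in = Z_0·(Z_L + jZ_0·tanβl)/(Z_0 + jZ_L·tanβl)
     = 300·(1280 − j589)/(300 − j2510)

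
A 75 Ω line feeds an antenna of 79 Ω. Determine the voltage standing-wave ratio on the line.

VSWR ≈ 1.05

For a purely resistive load, VSWR = R_L/Z_0 or Z_0/R_L (whichever > 1) = 79/75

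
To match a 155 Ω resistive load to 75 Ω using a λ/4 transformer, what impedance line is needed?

Z_qwt ≈ 108 Ω

Z_qwt = √(Z_0·R_L) = √(75 × 155) = √11620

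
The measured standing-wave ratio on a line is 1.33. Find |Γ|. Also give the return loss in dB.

|Γ| = (S − 1)/(S + 1) = (1.33 − 1)/(1.33 + 1) = 0.33/2.33
RL = −20·log₁₀|Γ| = −20·log₁₀(0.142)

|Γ| ≈ 0.142; return loss ≈ 17 dB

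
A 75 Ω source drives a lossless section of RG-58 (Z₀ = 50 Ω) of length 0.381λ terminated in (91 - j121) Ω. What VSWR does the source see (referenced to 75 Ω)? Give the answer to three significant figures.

βl = 2π × 0.381 = 137°
tan(βl) = -0.927
Z_in = Z_0·(Z_L + jZ_0·tanβl)/(Z_0 + jZ_L·tanβl) = 38.5 + j82.3 Ω
Γ_s = (Z_in − Z_s)/(Z_in + Z_s) = (-36.5 + j82.3)/(114 + j82.3), |Γ_s| = 0.642
VSWR = (1 + |Γ_s|)/(1 − |Γ_s|)

VSWR ≈ 4.59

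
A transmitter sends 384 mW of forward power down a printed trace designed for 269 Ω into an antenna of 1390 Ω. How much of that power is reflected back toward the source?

Γ = (1390 − 269)/(1390 + 269) = 0.676
|Γ|² = 0.457
P_refl = |Γ|²·P_inc = 175 mW, P_del = (1 − |Γ|²)·P_inc = 209 mW

P_reflected ≈ 175 mW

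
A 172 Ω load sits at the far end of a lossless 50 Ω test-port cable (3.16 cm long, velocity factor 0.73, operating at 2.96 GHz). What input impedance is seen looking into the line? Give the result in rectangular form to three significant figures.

λ = v/f = 0.73·c / 2.96 GHz = 0.074 m
βl = 2π·l/λ = 2π × 0.427 = 154°
tan(βl) = tan(154°) = -0.493
Z_in = Z_0·(Z_L + jZ_0·tanβl)/(Z_0 + jZ_L·tanβl)
     = 50·(172 − j24.6)/(50 − j84.8)

Z_in ≈ 55.2 + j68.9 Ω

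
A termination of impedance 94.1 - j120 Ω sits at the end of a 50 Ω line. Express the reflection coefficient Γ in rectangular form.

Γ ≈ 0.59 − j0.341

Γ = (Z_L − Z_0)/(Z_L + Z_0) = (44.1 − j120)/(144.1 − j120)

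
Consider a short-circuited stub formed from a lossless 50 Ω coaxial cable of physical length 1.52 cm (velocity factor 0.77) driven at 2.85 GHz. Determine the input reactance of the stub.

X_in ≈ 121 Ω (inductive)

λ = v/f = 0.77·c / 2.85 GHz = 0.0811 m
βl = 2π·l/λ = 2π × 0.188 = 67.5°
tan(βl) = 2.42
For a short-circuited stub, Z_in = jZ_0·tan(βl)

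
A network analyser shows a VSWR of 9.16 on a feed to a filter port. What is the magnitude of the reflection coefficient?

|Γ| = (S − 1)/(S + 1) = (9.16 − 1)/(9.16 + 1) = 8.16/10.2

|Γ| ≈ 0.803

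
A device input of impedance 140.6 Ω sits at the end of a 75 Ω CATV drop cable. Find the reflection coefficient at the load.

Γ = (Z_L − Z_0)/(Z_L + Z_0) = (140.6 − 75)/(140.6 + 75) = 65.6/215.6

Γ = 0.304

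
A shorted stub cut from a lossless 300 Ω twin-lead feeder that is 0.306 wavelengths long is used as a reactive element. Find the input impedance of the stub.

Z_in ≈ −j817 Ω

βl = 2π × 0.306 = 110°
tan(βl) = -2.72
For a shorted stub, Z_in = jZ_0·tan(βl)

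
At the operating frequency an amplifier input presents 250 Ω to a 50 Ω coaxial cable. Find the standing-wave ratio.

VSWR ≈ 5

Γ = (250 − 50)/(250 + 50) = 0.667
VSWR = (1 + 0.667)/(1 − 0.667)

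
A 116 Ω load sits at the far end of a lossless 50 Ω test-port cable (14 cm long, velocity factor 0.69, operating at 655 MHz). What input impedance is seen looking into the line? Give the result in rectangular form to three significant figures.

λ = v/f = 0.69·c / 655 MHz = 0.316 m
βl = 2π·l/λ = 2π × 0.443 = 159°
tan(βl) = tan(159°) = -0.374
Z_in = Z_0·(Z_L + jZ_0·tanβl)/(Z_0 + jZ_L·tanβl)
     = 50·(116 − j18.7)/(50 − j43.4)

Z_in ≈ 75.4 + j46.8 Ω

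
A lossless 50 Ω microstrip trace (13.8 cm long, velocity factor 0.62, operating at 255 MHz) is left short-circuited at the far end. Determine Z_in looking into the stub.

λ = v/f = 0.62·c / 255 MHz = 0.729 m
βl = 2π·l/λ = 2π × 0.189 = 68.1°
tan(βl) = 2.49
For a short-circuited stub, Z_in = jZ_0·tan(βl)

Z_in ≈ +j124 Ω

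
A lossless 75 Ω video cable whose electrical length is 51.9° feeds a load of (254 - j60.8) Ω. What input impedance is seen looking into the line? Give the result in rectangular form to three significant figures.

tan(βl) = tan(51.9°) = 1.28
Z_in = Z_0·(Z_L + jZ_0·tanβl)/(Z_0 + jZ_L·tanβl)
     = 75·(254 + j34.9)/(153 + j324)

Z_in ≈ 29.3 − j45 Ω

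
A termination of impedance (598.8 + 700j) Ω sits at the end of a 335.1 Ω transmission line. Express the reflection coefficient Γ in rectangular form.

Γ ≈ 0.541 + j0.344

Γ = (Z_L − Z_0)/(Z_L + Z_0) = (263.7 + j700)/(933.9 + j700)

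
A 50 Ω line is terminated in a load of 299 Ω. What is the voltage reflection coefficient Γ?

Γ = 0.713

Γ = (Z_L − Z_0)/(Z_L + Z_0) = (299 − 50)/(299 + 50) = 249/349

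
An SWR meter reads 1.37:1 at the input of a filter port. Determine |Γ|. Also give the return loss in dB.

|Γ| ≈ 0.156; return loss ≈ 16.1 dB

|Γ| = (S − 1)/(S + 1) = (1.37 − 1)/(1.37 + 1) = 0.37/2.37
RL = −20·log₁₀|Γ| = −20·log₁₀(0.156)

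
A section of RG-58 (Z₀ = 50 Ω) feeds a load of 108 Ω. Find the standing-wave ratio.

For a purely resistive load, VSWR = R_L/Z_0 or Z_0/R_L (whichever > 1) = 108/50

VSWR ≈ 2.16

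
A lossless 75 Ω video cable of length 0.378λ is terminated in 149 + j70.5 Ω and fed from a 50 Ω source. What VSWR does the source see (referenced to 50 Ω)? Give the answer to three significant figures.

βl = 2π × 0.378 = 136°
tan(βl) = -0.963
Z_in = Z_0·(Z_L + jZ_0·tanβl)/(Z_0 + jZ_L·tanβl) = 39.4 + j38.7 Ω
Γ_s = (Z_in − Z_s)/(Z_in + Z_s) = (-10.6 + j38.7)/(89.4 + j38.7), |Γ_s| = 0.412
VSWR = (1 + |Γ_s|)/(1 − |Γ_s|)

VSWR ≈ 2.4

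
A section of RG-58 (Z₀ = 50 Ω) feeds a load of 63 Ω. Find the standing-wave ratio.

VSWR ≈ 1.26

Γ = (63 − 50)/(63 + 50) = 0.115
VSWR = (1 + 0.115)/(1 − 0.115)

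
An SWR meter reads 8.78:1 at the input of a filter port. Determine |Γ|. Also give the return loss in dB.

|Γ| ≈ 0.796; return loss ≈ 1.99 dB

|Γ| = (S − 1)/(S + 1) = (8.78 − 1)/(8.78 + 1) = 7.78/9.78
RL = −20·log₁₀|Γ| = −20·log₁₀(0.796)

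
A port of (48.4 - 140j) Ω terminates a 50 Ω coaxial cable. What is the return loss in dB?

RL ≈ 1.74 dB

Γ = (-1.6 − j140)/(98.4 − j140), |Γ| = 0.818
RL = −20·log₁₀|Γ| = −20·log₁₀(0.818)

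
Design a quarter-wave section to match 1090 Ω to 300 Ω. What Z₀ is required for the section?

Z_qwt = √(Z_0·R_L) = √(300 × 1090) = √327000

Z_qwt ≈ 572 Ω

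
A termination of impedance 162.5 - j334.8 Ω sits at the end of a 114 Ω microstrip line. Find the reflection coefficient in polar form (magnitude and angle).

Γ = (Z_L − Z_0)/(Z_L + Z_0) = (48.5 − j334.8)/(276.5 − j334.8)
|Γ| = 338/434 = 0.779

Γ ≈ 0.779 ∠ -31.3°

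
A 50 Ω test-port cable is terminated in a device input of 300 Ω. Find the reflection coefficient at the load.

Γ = 0.714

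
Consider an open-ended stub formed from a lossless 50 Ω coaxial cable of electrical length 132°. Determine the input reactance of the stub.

tan(βl) = -1.11
For an open-ended stub, Z_in = −jZ_0·cot(βl) = −jZ_0/tan(βl)

X_in ≈ 45 Ω (inductive)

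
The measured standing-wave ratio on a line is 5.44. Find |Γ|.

|Γ| ≈ 0.689

|Γ| = (S − 1)/(S + 1) = (5.44 − 1)/(5.44 + 1) = 4.44/6.44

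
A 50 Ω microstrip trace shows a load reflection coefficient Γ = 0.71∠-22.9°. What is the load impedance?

Z_L = Z_0·(1 + Γ)/(1 − Γ) = 50·(1.65 − j0.276)/(0.346 + j0.276)

Z_L ≈ 126 − j141 Ω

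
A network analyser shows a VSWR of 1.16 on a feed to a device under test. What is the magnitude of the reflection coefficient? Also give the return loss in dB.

|Γ| ≈ 0.0741; return loss ≈ 22.6 dB

|Γ| = (S − 1)/(S + 1) = (1.16 − 1)/(1.16 + 1) = 0.16/2.16
RL = −20·log₁₀|Γ| = −20·log₁₀(0.0741)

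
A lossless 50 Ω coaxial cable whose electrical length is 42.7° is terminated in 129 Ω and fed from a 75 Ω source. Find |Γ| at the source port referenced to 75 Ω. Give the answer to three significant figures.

tan(βl) = 0.923
Z_in = Z_0·(Z_L + jZ_0·tanβl)/(Z_0 + jZ_L·tanβl) = 35.8 − j39.1 Ω
Γ_s = (Z_in − Z_s)/(Z_in + Z_s) = (-39.2 − j39.1)/(111 − j39.1), |Γ_s| = 0.471

|Γ| ≈ 0.471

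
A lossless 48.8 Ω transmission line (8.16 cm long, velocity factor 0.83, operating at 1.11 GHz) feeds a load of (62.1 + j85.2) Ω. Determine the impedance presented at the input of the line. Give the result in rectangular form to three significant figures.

λ = v/f = 0.83·c / 1.11 GHz = 0.224 m
βl = 2π·l/λ = 2π × 0.364 = 131°
tan(βl) = tan(131°) = -1.15
Z_in = Z_0·(Z_L + jZ_0·tanβl)/(Z_0 + jZ_L·tanβl)
     = 48.8·(62.1 + j29)/(147 − j71.6)

Z_in ≈ 12.9 + j15.9 Ω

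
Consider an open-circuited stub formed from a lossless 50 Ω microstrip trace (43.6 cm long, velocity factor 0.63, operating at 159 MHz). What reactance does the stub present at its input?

X_in ≈ 45.1 Ω (inductive)

λ = v/f = 0.63·c / 159 MHz = 1.19 m
βl = 2π·l/λ = 2π × 0.367 = 132°
tan(βl) = -1.11
For an open-circuited stub, Z_in = −jZ_0·cot(βl) = −jZ_0/tan(βl)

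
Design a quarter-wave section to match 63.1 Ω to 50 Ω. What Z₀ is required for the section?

Z_qwt ≈ 56.2 Ω

Z_qwt = √(Z_0·R_L) = √(50 × 63.1) = √3155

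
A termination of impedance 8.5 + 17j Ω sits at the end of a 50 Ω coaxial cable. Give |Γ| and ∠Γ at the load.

Γ = (Z_L − Z_0)/(Z_L + Z_0) = (-41.5 + j17)/(58.5 + j17)
|Γ| = 44.8/60.9 = 0.736

Γ ≈ 0.736 ∠ 142°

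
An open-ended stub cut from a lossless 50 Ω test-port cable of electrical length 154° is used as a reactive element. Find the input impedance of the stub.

Z_in ≈ +j103 Ω

tan(βl) = -0.488
For an open-ended stub, Z_in = −jZ_0·cot(βl) = −jZ_0/tan(βl)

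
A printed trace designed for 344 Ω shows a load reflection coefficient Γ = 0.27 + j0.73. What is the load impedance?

Z_L ≈ 127 + j471 Ω

Z_L = Z_0·(1 + Γ)/(1 − Γ) = 344·(1.27 + j0.73)/(0.73 − j0.73)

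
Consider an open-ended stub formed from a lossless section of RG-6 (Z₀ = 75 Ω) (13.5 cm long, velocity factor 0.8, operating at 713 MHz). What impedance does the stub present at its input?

λ = v/f = 0.8·c / 713 MHz = 0.337 m
βl = 2π·l/λ = 2π × 0.401 = 144°
tan(βl) = -0.716
For an open-ended stub, Z_in = −jZ_0·cot(βl) = −jZ_0/tan(βl)

Z_in ≈ +j105 Ω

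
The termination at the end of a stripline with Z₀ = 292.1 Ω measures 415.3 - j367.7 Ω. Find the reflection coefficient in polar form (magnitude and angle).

Γ ≈ 0.486 ∠ -44°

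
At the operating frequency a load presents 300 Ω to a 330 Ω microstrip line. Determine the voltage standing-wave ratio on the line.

VSWR ≈ 1.1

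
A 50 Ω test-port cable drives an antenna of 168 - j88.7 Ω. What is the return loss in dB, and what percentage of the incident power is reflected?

RL ≈ 4.05 dB; 39.3% of incident power reflected

Γ = (118 − j88.7)/(218 − j88.7), |Γ| = 0.627
RL = −20·log₁₀(0.627) = 4.05 dB
P_refl/P_inc = |Γ|² = 0.393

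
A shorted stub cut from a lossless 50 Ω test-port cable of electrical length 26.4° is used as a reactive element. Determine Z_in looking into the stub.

tan(βl) = 0.496
For a shorted stub, Z_in = jZ_0·tan(βl)

Z_in ≈ +j24.8 Ω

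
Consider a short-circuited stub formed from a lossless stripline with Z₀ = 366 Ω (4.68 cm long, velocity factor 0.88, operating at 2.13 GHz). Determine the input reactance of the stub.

λ = v/f = 0.88·c / 2.13 GHz = 0.124 m
βl = 2π·l/λ = 2π × 0.378 = 136°
tan(βl) = -0.968
For a short-circuited stub, Z_in = jZ_0·tan(βl)

X_in ≈ -354 Ω (capacitive)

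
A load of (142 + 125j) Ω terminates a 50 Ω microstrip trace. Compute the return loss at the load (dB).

Γ = (92 + j125)/(192 + j125), |Γ| = 0.677
RL = −20·log₁₀|Γ| = −20·log₁₀(0.677)

RL ≈ 3.38 dB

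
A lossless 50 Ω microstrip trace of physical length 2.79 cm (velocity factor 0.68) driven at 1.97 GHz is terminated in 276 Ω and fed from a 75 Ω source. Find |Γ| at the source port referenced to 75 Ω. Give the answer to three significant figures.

|Γ| ≈ 0.783

λ = v/f = 0.68·c / 1.97 GHz = 0.104 m
βl = 2π·l/λ = 2π × 0.269 = 97°
tan(βl) = -8.15
Z_in = Z_0·(Z_L + jZ_0·tanβl)/(Z_0 + jZ_L·tanβl) = 9.19 + j5.93 Ω
Γ_s = (Z_in − Z_s)/(Z_in + Z_s) = (-65.8 + j5.93)/(84.2 + j5.93), |Γ_s| = 0.783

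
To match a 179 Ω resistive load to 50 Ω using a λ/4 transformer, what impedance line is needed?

Z_qwt = √(Z_0·R_L) = √(50 × 179) = √8950

Z_qwt ≈ 94.6 Ω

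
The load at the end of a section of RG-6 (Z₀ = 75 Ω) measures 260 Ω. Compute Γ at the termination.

Γ = 0.552

Γ = (Z_L − Z_0)/(Z_L + Z_0) = (260 − 75)/(260 + 75) = 185/335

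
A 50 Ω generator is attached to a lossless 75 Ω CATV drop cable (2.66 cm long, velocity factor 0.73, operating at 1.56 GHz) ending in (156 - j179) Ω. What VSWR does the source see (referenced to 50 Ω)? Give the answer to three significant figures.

λ = v/f = 0.73·c / 1.56 GHz = 0.14 m
βl = 2π·l/λ = 2π × 0.189 = 68.2°
tan(βl) = 2.5
Z_in = Z_0·(Z_L + jZ_0·tanβl)/(Z_0 + jZ_L·tanβl) = 15 − j9.93 Ω
Γ_s = (Z_in − Z_s)/(Z_in + Z_s) = (-35 − j9.93)/(65 − j9.93), |Γ_s| = 0.554
VSWR = (1 + |Γ_s|)/(1 − |Γ_s|)

VSWR ≈ 3.49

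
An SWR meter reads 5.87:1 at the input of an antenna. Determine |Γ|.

|Γ| ≈ 0.709

|Γ| = (S − 1)/(S + 1) = (5.87 − 1)/(5.87 + 1) = 4.87/6.87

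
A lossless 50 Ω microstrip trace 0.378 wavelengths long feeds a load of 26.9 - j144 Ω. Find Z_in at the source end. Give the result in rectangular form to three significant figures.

βl = 2π × 0.378 = 136°
tan(βl) = tan(136°) = -0.963
Z_in = Z_0·(Z_L + jZ_0·tanβl)/(Z_0 + jZ_L·tanβl)
     = 50·(26.9 − j192)/(-88.7 − j25.9)

Z_in ≈ 15.2 + j104 Ω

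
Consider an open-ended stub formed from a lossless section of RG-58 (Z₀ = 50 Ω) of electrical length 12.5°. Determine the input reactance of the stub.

X_in ≈ -226 Ω (capacitive)

tan(βl) = 0.222
For an open-ended stub, Z_in = −jZ_0·cot(βl) = −jZ_0/tan(βl)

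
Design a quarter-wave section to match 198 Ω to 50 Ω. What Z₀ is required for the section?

Z_qwt = √(Z_0·R_L) = √(50 × 198) = √9900

Z_qwt ≈ 99.5 Ω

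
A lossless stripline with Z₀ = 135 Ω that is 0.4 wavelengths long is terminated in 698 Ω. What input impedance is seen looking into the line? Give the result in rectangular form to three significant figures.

Z_in ≈ 70.6 + j167 Ω

βl = 2π × 0.4 = 144°
tan(βl) = tan(144°) = -0.727
Z_in = Z_0·(Z_L + jZ_0·tanβl)/(Z_0 + jZ_L·tanβl)
     = 135·(698 − j98.1)/(135 − j507)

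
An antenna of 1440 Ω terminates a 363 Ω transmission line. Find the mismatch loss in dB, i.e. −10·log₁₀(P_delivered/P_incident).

mismatch loss ≈ 1.92 dB

Γ = (1440 − 363)/(1440 + 363) = 0.597
|Γ|² = 0.357, so P_del/P_inc = 1 − |Γ|² = 0.643
ML = −10·log₁₀(1 − |Γ|²)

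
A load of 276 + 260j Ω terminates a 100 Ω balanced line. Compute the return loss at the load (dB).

Γ = (176 + j260)/(376 + j260), |Γ| = 0.687
RL = −20·log₁₀|Γ| = −20·log₁₀(0.687)

RL ≈ 3.26 dB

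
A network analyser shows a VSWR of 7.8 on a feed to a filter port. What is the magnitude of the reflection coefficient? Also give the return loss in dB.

|Γ| = (S − 1)/(S + 1) = (7.8 − 1)/(7.8 + 1) = 6.8/8.8
RL = −20·log₁₀|Γ| = −20·log₁₀(0.773)

|Γ| ≈ 0.773; return loss ≈ 2.24 dB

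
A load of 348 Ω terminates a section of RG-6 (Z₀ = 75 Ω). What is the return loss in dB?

Γ = (348 − 75)/(348 + 75) = 0.645
RL = −20·log₁₀|Γ| = −20·log₁₀(0.645)

RL ≈ 3.8 dB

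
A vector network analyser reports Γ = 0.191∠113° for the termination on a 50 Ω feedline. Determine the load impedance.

Z_L ≈ 40.6 + j14.8 Ω

Z_L = Z_0·(1 + Γ)/(1 − Γ) = 50·(0.925 + j0.176)/(1.07 − j0.176)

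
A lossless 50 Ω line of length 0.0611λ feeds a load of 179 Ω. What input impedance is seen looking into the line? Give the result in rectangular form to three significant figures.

Z_in ≈ 67.4 − j77.2 Ω

βl = 2π × 0.0611 = 22°
tan(βl) = tan(22°) = 0.404
Z_in = Z_0·(Z_L + jZ_0·tanβl)/(Z_0 + jZ_L·tanβl)
     = 50·(179 + j20.2)/(50 + j72.3)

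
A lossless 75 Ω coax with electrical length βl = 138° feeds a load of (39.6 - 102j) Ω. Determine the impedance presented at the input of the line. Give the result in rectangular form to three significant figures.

tan(βl) = tan(138°) = -0.9
Z_in = Z_0·(Z_L + jZ_0·tanβl)/(Z_0 + jZ_L·tanβl)
     = 75·(39.6 − j170)/(-16.8 − j35.7)

Z_in ≈ 259 + j206 Ω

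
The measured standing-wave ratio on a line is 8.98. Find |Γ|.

|Γ| = (S − 1)/(S + 1) = (8.98 − 1)/(8.98 + 1) = 7.98/9.98

|Γ| ≈ 0.8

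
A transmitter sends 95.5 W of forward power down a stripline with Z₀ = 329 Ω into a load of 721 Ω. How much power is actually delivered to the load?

Γ = (721 − 329)/(721 + 329) = 0.373
|Γ|² = 0.139
P_refl = |Γ|²·P_inc = 13.3 W, P_del = (1 − |Γ|²)·P_inc = 82.2 W

P_delivered ≈ 82.2 W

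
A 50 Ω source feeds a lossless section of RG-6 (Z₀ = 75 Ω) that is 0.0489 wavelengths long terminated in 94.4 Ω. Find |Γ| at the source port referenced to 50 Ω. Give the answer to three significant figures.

|Γ| ≈ 0.295

βl = 2π × 0.0489 = 17.6°
tan(βl) = 0.317
Z_in = Z_0·(Z_L + jZ_0·tanβl)/(Z_0 + jZ_L·tanβl) = 89.6 − j12 Ω
Γ_s = (Z_in − Z_s)/(Z_in + Z_s) = (39.6 − j12)/(140 − j12), |Γ_s| = 0.295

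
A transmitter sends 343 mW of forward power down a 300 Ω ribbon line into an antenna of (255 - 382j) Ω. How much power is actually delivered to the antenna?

|Γ| = |(-45 − j382)/(555 − j382)| = 0.571
|Γ|² = 0.326
P_refl = |Γ|²·P_inc = 112 mW, P_del = (1 − |Γ|²)·P_inc = 231 mW

P_delivered ≈ 231 mW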